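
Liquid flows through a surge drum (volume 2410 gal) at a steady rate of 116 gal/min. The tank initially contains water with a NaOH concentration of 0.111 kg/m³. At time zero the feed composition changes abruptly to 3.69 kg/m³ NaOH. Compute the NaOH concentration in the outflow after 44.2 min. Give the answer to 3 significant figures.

3.26 kg/m³

Species balance on the tank: V dC/dt = Q(C_in − C).
Rewrite as dC/dt + C/τ = C_in/τ, τ = V/Q = 20.776 min.
C approaches C_in exponentially: C(t) = C_in + (C₀ − C_in) e^(−t/τ).
C(44.2) = 3.69 + (0.111 − 3.69)·e^(−44.2/20.776) = 3.69 + (-3.5790)·0.11914 = 3.2636 kg/m³.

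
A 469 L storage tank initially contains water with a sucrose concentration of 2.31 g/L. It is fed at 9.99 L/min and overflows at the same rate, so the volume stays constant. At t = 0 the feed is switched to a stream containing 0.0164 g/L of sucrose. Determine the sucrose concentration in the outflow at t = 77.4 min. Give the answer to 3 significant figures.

0.457 g/L

Transient balance on the dissolved component: V dC/dt = Q(C_in − C).
Time constant τ = V/Q = 469/9.99 = 46.947 min.
Integrating: C(t) = C_in + (C₀ − C_in) e^(−t/τ).
C(77.4) = 0.0164 + (2.31 − 0.0164)·e^(−77.4/46.947) = 0.0164 + (2.2936)·0.19231 = 0.45747 g/L.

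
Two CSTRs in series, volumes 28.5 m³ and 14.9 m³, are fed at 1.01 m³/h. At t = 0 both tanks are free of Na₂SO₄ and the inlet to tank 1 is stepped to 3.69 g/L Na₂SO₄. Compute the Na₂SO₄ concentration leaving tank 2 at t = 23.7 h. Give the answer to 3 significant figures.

Time constants: τᵢ = Vᵢ/Q for each well-mixed tank.
τ₁ = 28.5/1.01 = 28.218 h; τ₂ = 14.9/1.01 = 14.752 h.
Solving the cascade with C₁(0)=C₂(0)=0 gives C₂(t) = C_in[1 − (τ₁ e^(−t/τ₁) − τ₂ e^(−t/τ₂))/(τ₁ − τ₂)].
At t = 23.7: e^(−t/τ₁) = 0.43176, e^(−t/τ₂) = 0.20059.
C₂ = 3.69·[1 − (28.218·0.43176 − 14.752·0.20059)/(13.465)] = 3.69·0.31498 = 1.1623 g/L.

1.16 g/L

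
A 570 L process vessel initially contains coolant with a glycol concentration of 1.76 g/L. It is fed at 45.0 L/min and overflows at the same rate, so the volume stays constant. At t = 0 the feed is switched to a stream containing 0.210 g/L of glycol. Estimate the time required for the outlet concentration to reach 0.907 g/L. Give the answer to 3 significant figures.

Accumulation = in − out for the solute gives V dC/dt = Q(C_in − C), so τ = V/Q = 12.667 min.
C(t) = C_in + (C₀ − C_in) e^(−t/τ). Set C = 0.907 and solve for t:
e^(−t/τ) = (C − C_in)/(C₀ − C_in) = (0.907 − 0.210)/(1.76 − 0.210) = 0.44968
t = −τ ln(…) = 12.667 × 0.79922 = 10.124 min.

10.1 min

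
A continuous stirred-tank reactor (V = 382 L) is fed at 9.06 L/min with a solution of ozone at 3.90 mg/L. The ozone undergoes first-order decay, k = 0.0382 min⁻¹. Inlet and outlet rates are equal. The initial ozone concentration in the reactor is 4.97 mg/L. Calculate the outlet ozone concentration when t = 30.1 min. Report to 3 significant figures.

2.03 mg/L

Species balance: V dC/dt = Q C_in − Q C − k V C.
dC/dt = (Q/V) C_in − (Q/V + k) C; effective rate a = Q/V + k = 0.023717 + 0.0382 = 0.061917 min⁻¹.
C_ss = Q C_in/(Q + kV) = 1.4939 mg/L; C(t) = C_ss + (C₀ − C_ss) e^(−a t).
C(30.1) = 1.4939 + (3.4761)·e^(−0.061917·30.1) = 1.4939 + (3.4761)·0.15510 = 2.0330 mg/L.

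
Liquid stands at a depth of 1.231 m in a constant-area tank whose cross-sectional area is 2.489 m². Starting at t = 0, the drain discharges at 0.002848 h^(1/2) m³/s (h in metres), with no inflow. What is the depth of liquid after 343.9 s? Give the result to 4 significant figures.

A dh/dt = −Q_out = −0.002848 √h.
∫ h^(−1/2) dh = −(0.002848/A) ∫ dt, giving 2√h = 2√h₀ − (0.002848/A) t.
√h = √1.231 − 0.002848·343.9/(2·2.489) = 1.10950 − 0.196751 = 0.912753.
h = 0.912753² = 0.833118 m.

0.8331 m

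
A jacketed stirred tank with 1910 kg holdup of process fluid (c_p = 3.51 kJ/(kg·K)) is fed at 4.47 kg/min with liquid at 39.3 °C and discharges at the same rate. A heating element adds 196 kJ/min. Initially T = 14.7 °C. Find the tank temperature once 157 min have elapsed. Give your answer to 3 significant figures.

Unsteady energy balance on the tank contents: M c_p dT/dt = ṁ c_p (T_in − T) + 196.
τ = M/ṁ = 427.29 min; T_ss = T_in + Q̇/(ṁ c_p) = 39.3 + 196/(4.47·3.51) = 51.792 °C.
T approaches T_ss exponentially: T(t) = T_ss + (T₀ − T_ss) e^(−t/τ).
T(157) = 51.792 + (-37.092)·e^(−157/427.29) = 51.792 + (-37.092)·0.69251 = 26.105 °C.

26.1 °C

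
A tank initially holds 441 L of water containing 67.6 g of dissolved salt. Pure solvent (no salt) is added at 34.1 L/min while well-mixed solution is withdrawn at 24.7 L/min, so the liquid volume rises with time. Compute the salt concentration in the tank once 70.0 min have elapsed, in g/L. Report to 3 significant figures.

Total volume: dV/dt = Q_in − Q_out = 9.4000 L/min, so V(t) = 441 + 9.4000 t and V(70.0) = 1099.0 L.
No salt enters, so dm/dt = −Q_out · (m/V).
dm/m = −Q_out dt/(V₀ + 9.4000 t); integrating gives ln(m/m₀) = −(Q_out/(Q_in−Q_out)) ln(V/V₀).
m = m₀ (V₀/V)^(Q_out/(Q_in−Q_out)) = 67.6 × (441/1099.0)^(2.6277) = 6.1366 g.
C = m/V = 6.1366/1099.0 = 0.0055838 g/L.

0.00558 g/L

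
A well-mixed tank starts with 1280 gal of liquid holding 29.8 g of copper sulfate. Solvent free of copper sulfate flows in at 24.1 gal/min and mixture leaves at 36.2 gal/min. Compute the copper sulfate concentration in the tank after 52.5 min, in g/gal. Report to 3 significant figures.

0.00594 g/gal

Total volume: dV/dt = Q_in − Q_out = -12.100 gal/min, so V(t) = 1280 − 12.100 t and V(52.5) = 644.75 gal.
Species balance (pure solvent in): dm/dt = −Q_out · m/V(t).
dm/m = −Q_out dt/(V₀ − 12.100 t); integrating gives ln(m/m₀) = −(Q_out/(Q_in−Q_out)) ln(V/V₀).
m = m₀ (V₀/V)^(Q_out/(Q_in−Q_out)) = 29.8 × (1280/644.75)^(-2.9917) = 3.8302 g.
C = m/V = 3.8302/644.75 = 0.0059406 g/gal.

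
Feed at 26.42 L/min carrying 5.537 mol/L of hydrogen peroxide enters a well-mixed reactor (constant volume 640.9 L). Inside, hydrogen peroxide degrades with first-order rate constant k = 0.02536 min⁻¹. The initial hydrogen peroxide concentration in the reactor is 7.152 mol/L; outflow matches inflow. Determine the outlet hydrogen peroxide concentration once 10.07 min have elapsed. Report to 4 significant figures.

5.333 mol/L

V dC/dt = Q(C_in − C) − k V C.
dC/dt = (Q/V) C_in − (Q/V + k) C; effective rate a = Q/V + k = 0.0412233 + 0.02536 = 0.0665833 min⁻¹.
C_ss = Q C_in/(Q + kV) = 3.42809 mol/L; C(t) = C_ss + (C₀ − C_ss) e^(−a t).
C(10.07) = 3.42809 + (3.72391)·e^(−0.0665833·10.07) = 3.42809 + (3.72391)·0.511456 = 5.33270 mol/L.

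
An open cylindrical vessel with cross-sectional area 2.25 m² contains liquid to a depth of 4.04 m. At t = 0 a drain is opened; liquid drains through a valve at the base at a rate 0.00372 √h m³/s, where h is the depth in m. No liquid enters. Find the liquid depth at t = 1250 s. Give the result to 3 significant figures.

0.954 m

With no inflow, A dh/dt = −0.00372 √h.
Separate and integrate: 2(√h − √h₀) = −(0.00372/A) t.
√h = √4.04 − 0.00372·1250/(2·2.25) = 2.0100 − 1.0333 = 0.97664.
h = 0.97664² = 0.95383 m.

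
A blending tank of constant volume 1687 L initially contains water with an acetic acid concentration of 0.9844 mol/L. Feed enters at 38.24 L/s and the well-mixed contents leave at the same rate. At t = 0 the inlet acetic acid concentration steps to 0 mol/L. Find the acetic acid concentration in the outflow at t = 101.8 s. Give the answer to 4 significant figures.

Species balance on the tank: V dC/dt = Q(C_in − C).
So dC/dt = (C_in − C)/τ with τ = V/Q = 1687/38.24 = 44.1161 s.
C approaches C_in exponentially: C(t) = C_in + (C₀ − C_in) e^(−t/τ).
C(101.8) = 0 + (0.9844 − 0)·e^(−101.8/44.1161) = 0 + (0.984400)·0.0995050 = 0.0979527 mol/L.

0.09795 mol/L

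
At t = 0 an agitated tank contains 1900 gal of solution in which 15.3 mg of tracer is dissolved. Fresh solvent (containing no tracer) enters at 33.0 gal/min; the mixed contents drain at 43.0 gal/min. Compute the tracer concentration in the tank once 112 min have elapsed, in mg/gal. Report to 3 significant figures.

Let m(t) be the amount of tracer. Volume: V(t) = V₀ + (Q_in − Q_out) t = 1900 − 10.000 t; V(112) = 780.00 gal.
No tracer enters, so dm/dt = −Q_out · (m/V).
dm/m = −Q_out dt/(V₀ − 10.000 t); integrating gives ln(m/m₀) = −(Q_out/(Q_in−Q_out)) ln(V/V₀).
m = m₀ (V₀/V)^(Q_out/(Q_in−Q_out)) = 15.3 × (1900/780.00)^(-4.3000) = 0.33270 mg.
C = m/V = 0.33270/780.00 = 0.00042654 mg/gal.

0.000427 mg/gal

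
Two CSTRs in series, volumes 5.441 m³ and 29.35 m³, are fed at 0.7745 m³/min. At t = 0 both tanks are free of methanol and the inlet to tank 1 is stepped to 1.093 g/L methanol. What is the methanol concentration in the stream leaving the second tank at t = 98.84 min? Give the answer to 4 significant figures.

0.9942 g/L

Each tank obeys Vᵢ dCᵢ/dt = Q(Cᵢ₋₁ − Cᵢ), so τᵢ = Vᵢ/Q.
τ₁ = 5.441/0.7745 = 7.02518 min; τ₂ = 29.35/0.7745 = 37.8954 min.
Solving the cascade with C₁(0)=C₂(0)=0 gives C₂(t) = C_in[1 − (τ₁ e^(−t/τ₁) − τ₂ e^(−t/τ₂))/(τ₁ − τ₂)].
At t = 98.84: e^(−t/τ₁) = 7.75781e-07, e^(−t/τ₂) = 0.0736647.
C₂ = 1.093·[1 − (7.02518·7.75781e-07 − 37.8954·0.0736647)/(-30.8702)] = 1.093·0.909571 = 0.994162 g/L.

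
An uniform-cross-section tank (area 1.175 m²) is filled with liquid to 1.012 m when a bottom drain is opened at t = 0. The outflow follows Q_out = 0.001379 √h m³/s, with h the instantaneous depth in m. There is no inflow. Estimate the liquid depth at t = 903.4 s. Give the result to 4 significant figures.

With no inflow, A dh/dt = −0.001379 √h.
This is separable: 2 d(√h)/dt = −0.001379/A, so √h = √h₀ − (0.001379/(2A)) t.
√h = √1.012 − 0.001379·903.4/(2·1.175) = 1.00598 − 0.530123 = 0.475859.
h = 0.475859² = 0.226442 m.

0.2264 m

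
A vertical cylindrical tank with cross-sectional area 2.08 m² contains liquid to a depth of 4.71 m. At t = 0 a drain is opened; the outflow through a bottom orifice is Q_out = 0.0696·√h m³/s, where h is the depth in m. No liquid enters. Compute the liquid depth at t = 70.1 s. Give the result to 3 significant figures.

0.995 m

Accumulation of liquid (constant cross-section A): A dh/dt = −0.0696 √h.
This is separable: 2 d(√h)/dt = −0.0696/A, so √h = √h₀ − (0.0696/(2A)) t.
√h = √4.71 − 0.0696·70.1/(2·2.08) = 2.1703 − 1.1728 = 0.99743.
h = 0.99743² = 0.99486 m.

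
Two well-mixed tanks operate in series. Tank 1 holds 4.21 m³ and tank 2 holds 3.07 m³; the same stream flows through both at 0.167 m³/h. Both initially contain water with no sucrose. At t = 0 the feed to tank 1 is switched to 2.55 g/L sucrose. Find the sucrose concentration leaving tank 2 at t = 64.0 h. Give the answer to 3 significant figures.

Each tank obeys Vᵢ dCᵢ/dt = Q(Cᵢ₋₁ − Cᵢ), so τᵢ = Vᵢ/Q.
τ₁ = 4.21/0.167 = 25.210 h; τ₂ = 3.07/0.167 = 18.383 h.
Tank 1: C₁ = C_in(1 − e^(−t/τ₁)). Tank 2 (τ₁ ≠ τ₂): C₂ = C_in[1 − (τ₁ e^(−t/τ₁) − τ₂ e^(−t/τ₂))/(τ₁ − τ₂)].
At t = 64.0: e^(−t/τ₁) = 0.078968, e^(−t/τ₂) = 0.030763.
C₂ = 2.55·[1 − (25.210·0.078968 − 18.383·0.030763)/(6.8263)] = 2.55·0.79122 = 2.0176 g/L.

2.02 g/L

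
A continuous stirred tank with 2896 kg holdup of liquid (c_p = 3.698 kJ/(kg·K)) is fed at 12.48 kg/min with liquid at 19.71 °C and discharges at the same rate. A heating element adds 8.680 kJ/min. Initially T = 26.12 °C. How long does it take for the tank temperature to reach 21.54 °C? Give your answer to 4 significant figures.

Energy balance: M c_p dT/dt = ṁ c_p (T_in − T) + 8.680.
τ = M/ṁ = 232.051 min; T_ss = T_in + Q̇/(ṁ c_p) = 19.8981 °C.
T(t) = T_ss + (T₀ − T_ss) e^(−t/τ). Set T = 21.54:
e^(−t/τ) = (21.54 − 19.8981)/(26.12 − 19.8981) = 0.263893
t = −232.051 · ln(0.263893) = 309.141 min.

309.1 min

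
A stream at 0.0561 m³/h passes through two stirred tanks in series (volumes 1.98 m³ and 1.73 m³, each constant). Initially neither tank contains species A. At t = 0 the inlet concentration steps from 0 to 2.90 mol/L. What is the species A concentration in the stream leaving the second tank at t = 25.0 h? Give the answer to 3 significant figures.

Species balance on tank i: dCᵢ/dt = (Cᵢ₋₁ − Cᵢ)/τᵢ with τᵢ = Vᵢ/Q.
τ₁ = 1.98/0.0561 = 35.294 h; τ₂ = 1.73/0.0561 = 30.838 h.
Solving the cascade with C₁(0)=C₂(0)=0 gives C₂(t) = C_in[1 − (τ₁ e^(−t/τ₁) − τ₂ e^(−t/τ₂))/(τ₁ − τ₂)].
At t = 25.0: e^(−t/τ₁) = 0.49246, e^(−t/τ₂) = 0.44455.
C₂ = 2.90·[1 − (35.294·0.49246 − 30.838·0.44455)/(4.4563)] = 2.90·0.17597 = 0.51030 mol/L.

0.510 mol/L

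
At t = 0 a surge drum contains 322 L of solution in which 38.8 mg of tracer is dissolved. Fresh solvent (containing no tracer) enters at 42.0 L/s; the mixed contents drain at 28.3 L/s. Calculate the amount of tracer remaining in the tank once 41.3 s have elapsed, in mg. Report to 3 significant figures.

4.77 mg

Let m(t) be the amount of tracer. Volume: V(t) = V₀ + (Q_in − Q_out) t = 322 + 13.700 t; V(41.3) = 887.81 L.
No tracer enters, so dm/dt = −Q_out · (m/V).
Separate: dm/m = −Q_out dt/V(t) ⇒ ln(m/m₀) = −(Q_out/(Q_in−Q_out)) ln(V/V₀).
m = m₀ (V₀/V)^(Q_out/(Q_in−Q_out)) = 38.8 × (322/887.81)^(2.0657) = 4.7749 mg.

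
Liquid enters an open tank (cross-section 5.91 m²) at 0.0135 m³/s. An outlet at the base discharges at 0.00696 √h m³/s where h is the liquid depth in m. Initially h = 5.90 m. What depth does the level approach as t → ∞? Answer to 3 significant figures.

A dh/dt = Q_in − 0.00696 √h. Steady state requires inflow = outflow:
Q_in = 0.00696 √h_ss ⇒ √h_ss = 0.0135/0.00696 = 1.9397.
h_ss = 1.9397² = 3.7623 m. (Since h₀ = 5.90 m > h_ss, the level will fall toward this value.)

3.76 m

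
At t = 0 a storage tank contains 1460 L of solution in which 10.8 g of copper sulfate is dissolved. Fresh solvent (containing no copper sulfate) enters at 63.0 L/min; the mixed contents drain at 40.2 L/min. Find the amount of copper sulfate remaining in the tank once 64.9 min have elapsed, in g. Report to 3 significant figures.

Let m(t) be the amount of copper sulfate. Volume: V(t) = V₀ + (Q_in − Q_out) t = 1460 + 22.800 t; V(64.9) = 2939.7 L.
No copper sulfate enters, so dm/dt = −Q_out · (m/V).
Separate: dm/m = −Q_out dt/V(t) ⇒ ln(m/m₀) = −(Q_out/(Q_in−Q_out)) ln(V/V₀).
m = m₀ (V₀/V)^(Q_out/(Q_in−Q_out)) = 10.8 × (1460/2939.7)^(1.7632) = 3.1442 g.

3.14 g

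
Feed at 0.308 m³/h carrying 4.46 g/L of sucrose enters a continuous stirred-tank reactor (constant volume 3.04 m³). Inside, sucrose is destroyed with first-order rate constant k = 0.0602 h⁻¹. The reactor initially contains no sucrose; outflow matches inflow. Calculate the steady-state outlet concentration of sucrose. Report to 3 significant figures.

Species balance: V dC/dt = Q C_in − Q C − k V C.
At steady state: 0 = Q C_in − (Q + kV) C_ss, so C_ss = Q C_in/(Q + kV).
C_ss = 0.308·4.46/(0.308 + 0.0602·3.04) = 1.3737/0.49101 = 2.7977 g/L.

2.80 g/L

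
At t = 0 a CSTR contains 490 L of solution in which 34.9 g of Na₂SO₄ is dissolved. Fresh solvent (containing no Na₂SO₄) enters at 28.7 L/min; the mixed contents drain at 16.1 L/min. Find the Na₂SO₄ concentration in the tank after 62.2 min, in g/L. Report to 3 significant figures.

0.00808 g/L

Total volume: dV/dt = Q_in − Q_out = 12.600 L/min, so V(t) = 490 + 12.600 t and V(62.2) = 1273.7 L.
No Na₂SO₄ enters, so dm/dt = −Q_out · (m/V).
Separate: dm/m = −Q_out dt/V(t) ⇒ ln(m/m₀) = −(Q_out/(Q_in−Q_out)) ln(V/V₀).
m = m₀ (V₀/V)^(Q_out/(Q_in−Q_out)) = 34.9 × (490/1273.7)^(1.2778) = 10.297 g.
C = m/V = 10.297/1273.7 = 0.0080841 g/L.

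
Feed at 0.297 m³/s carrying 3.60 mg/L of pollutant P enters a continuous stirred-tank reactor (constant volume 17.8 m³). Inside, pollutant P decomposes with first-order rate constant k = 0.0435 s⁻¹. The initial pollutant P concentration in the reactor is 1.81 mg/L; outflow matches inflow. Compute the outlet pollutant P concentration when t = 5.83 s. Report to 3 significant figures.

V dC/dt = Q(C_in − C) − k V C.
This is linear with rate a = Q/V + k = 0.060185 s⁻¹.
C_ss = Q C_in/(Q + kV) = 0.99804 mg/L; C(t) = C_ss + (C₀ − C_ss) e^(−a t).
C(5.83) = 0.99804 + (0.81196)·e^(−0.060185·5.83) = 0.99804 + (0.81196)·0.70407 = 1.5697 mg/L.

1.57 mg/L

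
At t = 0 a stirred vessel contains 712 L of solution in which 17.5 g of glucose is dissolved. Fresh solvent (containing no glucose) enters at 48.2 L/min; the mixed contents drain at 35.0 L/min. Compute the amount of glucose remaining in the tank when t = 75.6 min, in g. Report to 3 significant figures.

1.71 g

Let m(t) be the amount of glucose. Volume: V(t) = V₀ + (Q_in − Q_out) t = 712 + 13.200 t; V(75.6) = 1709.9 L.
No glucose enters, so dm/dt = −Q_out · (m/V).
dm/m = −Q_out dt/(V₀ + 13.200 t); integrating gives ln(m/m₀) = −(Q_out/(Q_in−Q_out)) ln(V/V₀).
m = m₀ (V₀/V)^(Q_out/(Q_in−Q_out)) = 17.5 × (712/1709.9)^(2.6515) = 1.7145 g.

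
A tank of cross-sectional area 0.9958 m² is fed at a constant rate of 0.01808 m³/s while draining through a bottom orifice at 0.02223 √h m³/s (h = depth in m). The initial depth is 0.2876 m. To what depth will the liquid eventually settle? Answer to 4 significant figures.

A dh/dt = Q_in − 0.02223 √h. Steady state requires inflow = outflow:
Q_in = 0.02223 √h_ss ⇒ √h_ss = 0.01808/0.02223 = 0.813315.
h_ss = 0.813315² = 0.661482 m. (Since h₀ = 0.2876 m < h_ss, the level will rise toward this value.)

0.6615 m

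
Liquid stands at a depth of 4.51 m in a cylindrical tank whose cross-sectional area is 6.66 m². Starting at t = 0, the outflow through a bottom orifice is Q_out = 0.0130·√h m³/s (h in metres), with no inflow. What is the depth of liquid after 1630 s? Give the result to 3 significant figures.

Accumulation of liquid (constant cross-section A): A dh/dt = −0.0130 √h.
Separate and integrate: 2(√h − √h₀) = −(0.0130/A) t.
√h = √4.51 − 0.0130·1630/(2·6.66) = 2.1237 − 1.5908 = 0.53284.
h = 0.53284² = 0.28391 m.

0.284 m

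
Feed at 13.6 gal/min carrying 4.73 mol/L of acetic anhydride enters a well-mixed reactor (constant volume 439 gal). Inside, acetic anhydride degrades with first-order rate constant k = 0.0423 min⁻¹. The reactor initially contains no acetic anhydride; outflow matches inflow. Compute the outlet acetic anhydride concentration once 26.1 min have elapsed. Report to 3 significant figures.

1.70 mol/L

Accumulation = in − out − consumed: V dC/dt = Q C_in − Q C − k V C.
dC/dt = (Q/V) C_in − (Q/V + k) C; effective rate a = Q/V + k = 0.030979 + 0.0423 = 0.073279 min⁻¹.
C_ss = Q C_in/(Q + kV) = 1.9996 mol/L; C(t) = C_ss + (C₀ − C_ss) e^(−a t).
C(26.1) = 1.9996 + (-1.9996)·e^(−0.073279·26.1) = 1.9996 + (-1.9996)·0.14770 = 1.7043 mol/L.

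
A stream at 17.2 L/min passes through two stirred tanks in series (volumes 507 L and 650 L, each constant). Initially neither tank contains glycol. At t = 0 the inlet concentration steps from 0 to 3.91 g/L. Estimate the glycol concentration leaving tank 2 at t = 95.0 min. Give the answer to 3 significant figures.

3.02 g/L

Each tank obeys Vᵢ dCᵢ/dt = Q(Cᵢ₋₁ − Cᵢ), so τᵢ = Vᵢ/Q.
τ₁ = 507/17.2 = 29.477 min; τ₂ = 650/17.2 = 37.791 min.
Solving the cascade with C₁(0)=C₂(0)=0 gives C₂(t) = C_in[1 − (τ₁ e^(−t/τ₁) − τ₂ e^(−t/τ₂))/(τ₁ − τ₂)].
At t = 95.0: e^(−t/τ₁) = 0.039840, e^(−t/τ₂) = 0.080956.
C₂ = 3.91·[1 − (29.477·0.039840 − 37.791·0.080956)/(-8.3140)] = 3.91·0.77327 = 3.0235 g/L.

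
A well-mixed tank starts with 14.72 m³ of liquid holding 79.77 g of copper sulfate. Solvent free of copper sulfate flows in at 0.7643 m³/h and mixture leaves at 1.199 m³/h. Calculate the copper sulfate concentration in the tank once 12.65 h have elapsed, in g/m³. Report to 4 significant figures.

Let m(t) be the amount of copper sulfate. Volume: V(t) = V₀ + (Q_in − Q_out) t = 14.72 − 0.434700 t; V(12.65) = 9.22105 m³.
Species balance (pure solvent in): dm/dt = −Q_out · m/V(t).
Separate: dm/m = −Q_out dt/V(t) ⇒ ln(m/m₀) = −(Q_out/(Q_in−Q_out)) ln(V/V₀).
m = m₀ (V₀/V)^(Q_out/(Q_in−Q_out)) = 79.77 × (14.72/9.22105)^(-2.75822) = 21.9567 g.
C = m/V = 21.9567/9.22105 = 2.38116 g/m³.

2.381 g/m³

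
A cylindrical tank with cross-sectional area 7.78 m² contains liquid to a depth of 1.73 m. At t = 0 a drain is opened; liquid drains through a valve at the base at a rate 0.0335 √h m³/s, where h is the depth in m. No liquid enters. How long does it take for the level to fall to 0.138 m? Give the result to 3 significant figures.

438 s

A dh/dt = −Q_out = −0.0335 √h.
∫ h^(−1/2) dh = −(0.0335/A) ∫ dt, giving 2√h = 2√h₀ − (0.0335/A) t.
t = 2A(√h₀ − √h)/0.0335 = 2·7.78·(√1.73 − √0.138)/0.0335
  = 15.560 × (1.3153 − 0.37148) / 0.0335 = 438.38 s.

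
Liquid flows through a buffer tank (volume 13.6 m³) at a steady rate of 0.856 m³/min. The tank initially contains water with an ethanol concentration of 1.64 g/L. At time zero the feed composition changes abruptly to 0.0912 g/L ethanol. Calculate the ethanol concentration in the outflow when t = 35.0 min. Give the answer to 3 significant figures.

0.262 g/L

Unsteady species balance (constant V, well mixed): V dC/dt = Q(C_in − C).
Time constant τ = V/Q = 13.6/0.856 = 15.888 min.
Integrating: C(t) = C_in + (C₀ − C_in) e^(−t/τ).
C(35.0) = 0.0912 + (1.64 − 0.0912)·e^(−35.0/15.888) = 0.0912 + (1.5488)·0.11048 = 0.26231 g/L.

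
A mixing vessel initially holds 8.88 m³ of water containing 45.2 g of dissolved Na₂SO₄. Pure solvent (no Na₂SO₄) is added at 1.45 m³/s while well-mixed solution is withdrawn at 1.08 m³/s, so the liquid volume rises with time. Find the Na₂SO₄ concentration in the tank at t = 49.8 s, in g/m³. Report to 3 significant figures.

Let m(t) be the amount of Na₂SO₄. Volume: V(t) = V₀ + (Q_in − Q_out) t = 8.88 + 0.37000 t; V(49.8) = 27.306 m³.
Solute balance: dm/dt = 0 − Q_out C = −Q_out m/V(t).
dm/m = −Q_out dt/(V₀ + 0.37000 t); integrating gives ln(m/m₀) = −(Q_out/(Q_in−Q_out)) ln(V/V₀).
m = m₀ (V₀/V)^(Q_out/(Q_in−Q_out)) = 45.2 × (8.88/27.306)^(2.9189) = 1.7028 g.
C = m/V = 1.7028/27.306 = 0.062359 g/m³.

0.0624 g/m³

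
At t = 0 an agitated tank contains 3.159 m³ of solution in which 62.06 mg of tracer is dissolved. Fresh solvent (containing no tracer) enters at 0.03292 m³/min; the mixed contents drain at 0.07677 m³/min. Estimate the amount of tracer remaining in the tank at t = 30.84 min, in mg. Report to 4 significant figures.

23.33 mg

Let m(t) be the amount of tracer. Volume: V(t) = V₀ + (Q_in − Q_out) t = 3.159 − 0.0438500 t; V(30.84) = 1.80667 m³.
Solute balance: dm/dt = 0 − Q_out C = −Q_out m/V(t).
dm/m = −Q_out dt/(V₀ − 0.0438500 t); integrating gives ln(m/m₀) = −(Q_out/(Q_in−Q_out)) ln(V/V₀).
m = m₀ (V₀/V)^(Q_out/(Q_in−Q_out)) = 62.06 × (3.159/1.80667)^(-1.75074) = 23.3322 mg.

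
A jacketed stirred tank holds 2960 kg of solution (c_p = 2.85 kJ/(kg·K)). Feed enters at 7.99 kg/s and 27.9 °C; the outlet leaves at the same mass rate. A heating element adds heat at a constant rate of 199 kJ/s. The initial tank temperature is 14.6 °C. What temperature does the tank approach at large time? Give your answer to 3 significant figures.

Heat balance on the well-mixed liquid: M c_p dT/dt = ṁ c_p (T_in − T) + 199.
At steady state dT/dt = 0 ⇒ T_ss = T_in + Q̇/(ṁ c_p) = 27.9 + 199/(7.99·2.85) = 36.639 °C.

36.6 °C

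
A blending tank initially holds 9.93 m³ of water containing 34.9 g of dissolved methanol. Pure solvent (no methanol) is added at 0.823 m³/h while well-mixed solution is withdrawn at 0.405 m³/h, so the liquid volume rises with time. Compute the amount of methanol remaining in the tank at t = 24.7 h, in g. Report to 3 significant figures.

Let m(t) be the amount of methanol. Volume: V(t) = V₀ + (Q_in − Q_out) t = 9.93 + 0.41800 t; V(24.7) = 20.255 m³.
Species balance (pure solvent in): dm/dt = −Q_out · m/V(t).
dm/m = −Q_out dt/(V₀ + 0.41800 t); integrating gives ln(m/m₀) = −(Q_out/(Q_in−Q_out)) ln(V/V₀).
m = m₀ (V₀/V)^(Q_out/(Q_in−Q_out)) = 34.9 × (9.93/20.255)^(0.96890) = 17.494 g.

17.5 g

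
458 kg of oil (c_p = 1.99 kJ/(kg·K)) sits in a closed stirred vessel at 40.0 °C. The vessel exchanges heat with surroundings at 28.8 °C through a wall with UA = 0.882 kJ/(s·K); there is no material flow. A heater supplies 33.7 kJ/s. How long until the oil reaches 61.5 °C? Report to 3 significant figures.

Lumped-capacitance energy balance: M c_p dT/dt = UA(T_amb − T) + Q̇.
τ = M c_p/UA = 1033.4 s; T_ss = T_amb + Q̇/UA = 28.8 + 33.7/0.882 = 67.009 °C.
T(t) = T_ss + (T₀ − T_ss)e^(−t/τ); set T = 61.5:
t = −τ ln[(T − T_ss)/(T₀ − T_ss)] = −1033.4 · ln(0.20396) = 1642.9 s.

1640 s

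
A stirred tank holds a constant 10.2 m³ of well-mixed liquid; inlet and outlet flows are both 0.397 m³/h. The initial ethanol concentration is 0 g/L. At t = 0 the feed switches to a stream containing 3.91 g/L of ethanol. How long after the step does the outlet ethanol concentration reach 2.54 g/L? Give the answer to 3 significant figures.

Species balance: V dC/dt = Q(C_in − C) ⇒ τ = V/Q = 25.693 h.
C(t) = C_in + (C₀ − C_in) e^(−t/τ). Set C = 2.54 and solve for t:
e^(−t/τ) = (C − C_in)/(C₀ − C_in) = (2.54 − 3.91)/(0 − 3.91) = 0.35038
t = −τ ln(…) = 25.693 × 1.0487 = 26.945 h.

26.9 h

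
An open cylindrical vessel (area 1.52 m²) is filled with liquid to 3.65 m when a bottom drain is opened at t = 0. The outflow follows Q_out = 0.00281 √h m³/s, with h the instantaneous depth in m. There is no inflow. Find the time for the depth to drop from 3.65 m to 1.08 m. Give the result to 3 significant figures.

943 s

A dh/dt = −Q_out = −0.00281 √h.
∫ h^(−1/2) dh = −(0.00281/A) ∫ dt, giving 2√h = 2√h₀ − (0.00281/A) t.
t = 2A(√h₀ − √h)/0.00281 = 2·1.52·(√3.65 − √1.08)/0.00281
  = 3.0400 × (1.9105 − 1.0392) / 0.00281 = 942.58 s.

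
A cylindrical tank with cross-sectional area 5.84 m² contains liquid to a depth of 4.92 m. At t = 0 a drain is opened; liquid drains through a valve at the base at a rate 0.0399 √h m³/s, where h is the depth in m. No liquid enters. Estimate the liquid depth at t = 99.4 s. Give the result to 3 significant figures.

With no inflow, A dh/dt = −0.0399 √h.
This is separable: 2 d(√h)/dt = −0.0399/A, so √h = √h₀ − (0.0399/(2A)) t.
√h = √4.92 − 0.0399·99.4/(2·5.84) = 2.2181 − 0.33956 = 1.8785.
h = 1.8785² = 3.5289 m.

3.53 m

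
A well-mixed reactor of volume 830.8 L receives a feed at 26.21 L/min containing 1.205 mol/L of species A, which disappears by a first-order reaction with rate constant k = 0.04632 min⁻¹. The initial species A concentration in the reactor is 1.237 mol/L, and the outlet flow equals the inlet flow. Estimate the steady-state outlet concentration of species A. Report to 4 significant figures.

0.4882 mol/L

V dC/dt = Q(C_in − C) − k V C.
At steady state: 0 = Q C_in − (Q + kV) C_ss, so C_ss = Q C_in/(Q + kV).
C_ss = 26.21·1.205/(26.21 + 0.04632·830.8) = 31.5831/64.6927 = 0.488201 mol/L.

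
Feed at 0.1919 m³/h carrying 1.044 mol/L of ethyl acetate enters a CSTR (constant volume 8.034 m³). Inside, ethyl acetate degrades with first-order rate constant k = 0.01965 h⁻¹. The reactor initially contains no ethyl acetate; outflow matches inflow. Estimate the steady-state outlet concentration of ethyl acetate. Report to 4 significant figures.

0.5728 mol/L

Species balance: V dC/dt = Q C_in − Q C − k V C.
At steady state: 0 = Q C_in − (Q + kV) C_ss, so C_ss = Q C_in/(Q + kV).
C_ss = 0.1919·1.044/(0.1919 + 0.01965·8.034) = 0.200344/0.349768 = 0.572790 mol/L.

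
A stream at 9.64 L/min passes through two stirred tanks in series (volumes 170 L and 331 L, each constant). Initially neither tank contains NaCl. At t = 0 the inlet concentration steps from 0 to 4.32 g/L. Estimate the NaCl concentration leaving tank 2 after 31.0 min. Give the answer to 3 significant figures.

Species balance on tank i: dCᵢ/dt = (Cᵢ₋₁ − Cᵢ)/τᵢ with τᵢ = Vᵢ/Q.
τ₁ = 170/9.64 = 17.635 min; τ₂ = 331/9.64 = 34.336 min.
Tank 1: C₁ = C_in(1 − e^(−t/τ₁)). Tank 2 (τ₁ ≠ τ₂): C₂ = C_in[1 − (τ₁ e^(−t/τ₁) − τ₂ e^(−t/τ₂))/(τ₁ − τ₂)].
At t = 31.0: e^(−t/τ₁) = 0.17241, e^(−t/τ₂) = 0.40542.
C₂ = 4.32·[1 − (17.635·0.17241 − 34.336·0.40542)/(-16.701)] = 4.32·0.34855 = 1.5057 g/L.

1.51 g/L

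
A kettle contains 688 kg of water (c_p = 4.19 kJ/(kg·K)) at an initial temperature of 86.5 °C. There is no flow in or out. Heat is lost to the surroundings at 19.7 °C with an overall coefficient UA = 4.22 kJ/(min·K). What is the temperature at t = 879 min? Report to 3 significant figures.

Lumped-capacitance energy balance: M c_p dT/dt = UA(T_amb − T).
dT/dt = (T_ss − T)/τ with T_ss = T_amb = 19.700 °C, τ = M c_p/UA = 688·4.19/4.22 = 683.11 min.
This is linear first-order; T(t) = T_ss + (T₀ − T_ss) e^(−t/τ).
T(879) = 19.700 + (66.800)·0.27616 = 38.148 °C.

38.1 °C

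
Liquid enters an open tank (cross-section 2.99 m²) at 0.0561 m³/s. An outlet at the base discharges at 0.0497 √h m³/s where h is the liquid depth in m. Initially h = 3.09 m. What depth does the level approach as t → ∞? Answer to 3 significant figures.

Unsteady balance on liquid volume: A dh/dt = Q_in − 0.0497 √h. At steady state dh/dt = 0:
Q_in = 0.0497 √h_ss ⇒ √h_ss = 0.0561/0.0497 = 1.1288.
h_ss = 1.1288² = 1.2741 m. (Since h₀ = 3.09 m > h_ss, the level will fall toward this value.)

1.27 m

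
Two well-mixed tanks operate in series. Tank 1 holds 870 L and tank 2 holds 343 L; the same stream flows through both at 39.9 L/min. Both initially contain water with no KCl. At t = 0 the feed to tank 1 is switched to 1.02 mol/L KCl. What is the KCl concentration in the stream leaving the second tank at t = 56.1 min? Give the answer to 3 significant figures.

Species balance on tank i: dCᵢ/dt = (Cᵢ₋₁ − Cᵢ)/τᵢ with τᵢ = Vᵢ/Q.
τ₁ = 870/39.9 = 21.805 min; τ₂ = 343/39.9 = 8.5965 min.
Tank 1: C₁ = C_in(1 − e^(−t/τ₁)). Tank 2 (τ₁ ≠ τ₂): C₂ = C_in[1 − (τ₁ e^(−t/τ₁) − τ₂ e^(−t/τ₂))/(τ₁ − τ₂)].
At t = 56.1: e^(−t/τ₁) = 0.076317, e^(−t/τ₂) = 0.0014650.
C₂ = 1.02·[1 − (21.805·0.076317 − 8.5965·0.0014650)/(13.208)] = 1.02·0.87497 = 0.89246 mol/L.

0.892 mol/L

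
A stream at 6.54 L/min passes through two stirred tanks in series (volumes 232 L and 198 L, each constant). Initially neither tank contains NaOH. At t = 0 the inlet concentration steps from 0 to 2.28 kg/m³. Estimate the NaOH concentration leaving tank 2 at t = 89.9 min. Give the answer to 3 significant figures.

1.73 kg/m³

Species balance on tank i: dCᵢ/dt = (Cᵢ₋₁ − Cᵢ)/τᵢ with τᵢ = Vᵢ/Q.
τ₁ = 232/6.54 = 35.474 min; τ₂ = 198/6.54 = 30.275 min.
Tank 1: C₁ = C_in(1 − e^(−t/τ₁)). Tank 2 (τ₁ ≠ τ₂): C₂ = C_in[1 − (τ₁ e^(−t/τ₁) − τ₂ e^(−t/τ₂))/(τ₁ − τ₂)].
At t = 89.9: e^(−t/τ₁) = 0.079321, e^(−t/τ₂) = 0.051333.
C₂ = 2.28·[1 − (35.474·0.079321 − 30.275·0.051333)/(5.1988)] = 2.28·0.75769 = 1.7275 kg/m³.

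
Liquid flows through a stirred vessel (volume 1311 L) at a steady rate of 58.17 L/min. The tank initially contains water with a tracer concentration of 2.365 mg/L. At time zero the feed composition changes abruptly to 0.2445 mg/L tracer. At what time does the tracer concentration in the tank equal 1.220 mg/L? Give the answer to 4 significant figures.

Species balance: V dC/dt = Q(C_in − C) ⇒ τ = V/Q = 22.5374 min.
C(t) = C_in + (C₀ − C_in) e^(−t/τ). Set C = 1.220 and solve for t:
e^(−t/τ) = (C − C_in)/(C₀ − C_in) = (1.220 − 0.2445)/(2.365 − 0.2445) = 0.460033
t = −τ ln(…) = 22.5374 × 0.776457 = 17.4993 min.

17.50 min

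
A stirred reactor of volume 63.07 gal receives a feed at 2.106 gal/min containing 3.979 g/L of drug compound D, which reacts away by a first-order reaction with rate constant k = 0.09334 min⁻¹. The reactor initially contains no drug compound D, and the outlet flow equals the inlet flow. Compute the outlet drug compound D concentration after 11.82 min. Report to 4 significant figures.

V dC/dt = Q(C_in − C) − k V C.
dC/dt = (Q/V) C_in − (Q/V + k) C; effective rate a = Q/V + k = 0.0333915 + 0.09334 = 0.126731 min⁻¹.
C_ss = Q C_in/(Q + kV) = 1.04840 g/L; C(t) = C_ss + (C₀ − C_ss) e^(−a t).
C(11.82) = 1.04840 + (-1.04840)·e^(−0.126731·11.82) = 1.04840 + (-1.04840)·0.223584 = 0.813990 g/L.

0.8140 g/L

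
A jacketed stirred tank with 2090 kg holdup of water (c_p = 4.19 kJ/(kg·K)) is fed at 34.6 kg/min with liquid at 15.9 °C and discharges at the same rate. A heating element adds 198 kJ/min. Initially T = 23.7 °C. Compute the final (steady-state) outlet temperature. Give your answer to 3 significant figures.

First-law balance (no shaft work): M c_p dT/dt = ṁ c_p (T_in − T) + 198.
At steady state dT/dt = 0 ⇒ T_ss = T_in + Q̇/(ṁ c_p) = 15.9 + 198/(34.6·4.19) = 17.266 °C.

17.3 °C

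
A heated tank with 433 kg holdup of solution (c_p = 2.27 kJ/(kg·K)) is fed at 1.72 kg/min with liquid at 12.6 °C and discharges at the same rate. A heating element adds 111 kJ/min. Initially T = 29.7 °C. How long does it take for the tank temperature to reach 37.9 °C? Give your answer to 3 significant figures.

324 min

Heat balance on the well-mixed liquid: M c_p dT/dt = ṁ c_p (T_in − T) + 111.
τ = M/ṁ = 251.74 min; T_ss = T_in + Q̇/(ṁ c_p) = 41.029 °C.
T(t) = T_ss + (T₀ − T_ss) e^(−t/τ). Set T = 37.9:
e^(−t/τ) = (37.9 − 41.029)/(29.7 − 41.029) = 0.27622
t = −251.74 · ln(0.27622) = 323.88 min.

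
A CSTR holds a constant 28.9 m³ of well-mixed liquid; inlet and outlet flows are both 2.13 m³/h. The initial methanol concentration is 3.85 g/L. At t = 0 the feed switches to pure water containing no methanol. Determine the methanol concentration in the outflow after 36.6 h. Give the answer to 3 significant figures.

Mass balance on the solute (V constant): V dC/dt = Q(C_in − C).
So dC/dt = (C_in − C)/τ with τ = V/Q = 28.9/2.13 = 13.568 h.
Solution: C(t) = C_in + (C₀ − C_in) e^(−t/τ).
C(36.6) = 0 + (3.85 − 0)·e^(−36.6/13.568) = 0 + (3.8500)·0.067373 = 0.25939 g/L.

0.259 g/L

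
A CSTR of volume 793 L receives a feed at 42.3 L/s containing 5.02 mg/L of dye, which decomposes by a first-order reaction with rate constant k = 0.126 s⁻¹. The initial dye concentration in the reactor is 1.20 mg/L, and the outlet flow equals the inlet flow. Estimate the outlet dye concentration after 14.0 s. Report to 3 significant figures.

1.47 mg/L

V dC/dt = Q(C_in − C) − k V C.
This is linear with rate a = Q/V + k = 0.17934 s⁻¹.
C_ss = Q C_in/(Q + kV) = 1.4931 mg/L; C(t) = C_ss + (C₀ − C_ss) e^(−a t).
C(14.0) = 1.4931 + (-0.29310)·e^(−0.17934·14.0) = 1.4931 + (-0.29310)·0.081205 = 1.4693 mg/L.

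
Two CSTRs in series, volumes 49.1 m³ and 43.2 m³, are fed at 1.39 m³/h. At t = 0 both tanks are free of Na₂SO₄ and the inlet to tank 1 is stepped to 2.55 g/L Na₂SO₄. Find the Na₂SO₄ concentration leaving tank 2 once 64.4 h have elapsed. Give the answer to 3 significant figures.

1.47 g/L

Species balance on tank i: dCᵢ/dt = (Cᵢ₋₁ − Cᵢ)/τᵢ with τᵢ = Vᵢ/Q.
τ₁ = 49.1/1.39 = 35.324 h; τ₂ = 43.2/1.39 = 31.079 h.
Solving the cascade with C₁(0)=C₂(0)=0 gives C₂(t) = C_in[1 − (τ₁ e^(−t/τ₁) − τ₂ e^(−t/τ₂))/(τ₁ − τ₂)].
At t = 64.4: e^(−t/τ₁) = 0.16152, e^(−t/τ₂) = 0.12592.
C₂ = 2.55·[1 − (35.324·0.16152 − 31.079·0.12592)/(4.2446)] = 2.55·0.57781 = 1.4734 g/L.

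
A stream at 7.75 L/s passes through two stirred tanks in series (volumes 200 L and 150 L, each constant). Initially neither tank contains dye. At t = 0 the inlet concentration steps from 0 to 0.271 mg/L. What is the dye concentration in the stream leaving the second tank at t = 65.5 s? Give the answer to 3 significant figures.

Time constants: τᵢ = Vᵢ/Q for each well-mixed tank.
τ₁ = 200/7.75 = 25.806 s; τ₂ = 150/7.75 = 19.355 s.
Solving the cascade with C₁(0)=C₂(0)=0 gives C₂(t) = C_in[1 − (τ₁ e^(−t/τ₁) − τ₂ e^(−t/τ₂))/(τ₁ − τ₂)].
At t = 65.5: e^(−t/τ₁) = 0.079014, e^(−t/τ₂) = 0.033906.
C₂ = 0.271·[1 − (25.806·0.079014 − 19.355·0.033906)/(6.4516)] = 0.271·0.78566 = 0.21291 mg/L.

0.213 mg/L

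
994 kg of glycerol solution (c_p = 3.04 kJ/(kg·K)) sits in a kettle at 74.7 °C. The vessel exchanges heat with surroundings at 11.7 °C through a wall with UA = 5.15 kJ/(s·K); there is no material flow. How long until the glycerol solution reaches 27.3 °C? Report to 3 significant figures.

M c_p dT/dt = −UA(T − T_amb).
τ = M c_p/UA = 586.75 s; T_ss = T_amb = 11.700 °C.
T(t) = T_ss + (T₀ − T_ss)e^(−t/τ); set T = 27.3:
t = −τ ln[(T − T_ss)/(T₀ − T_ss)] = −586.75 · ln(0.24762) = 819.02 s.

819 s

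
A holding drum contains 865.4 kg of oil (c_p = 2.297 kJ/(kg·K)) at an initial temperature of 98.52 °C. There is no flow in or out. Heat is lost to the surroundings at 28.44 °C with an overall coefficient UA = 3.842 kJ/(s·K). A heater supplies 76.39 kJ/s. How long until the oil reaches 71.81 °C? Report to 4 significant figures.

M c_p dT/dt = −UA(T − T_amb) + Q̇.
τ = M c_p/UA = 517.393 s; T_ss = T_amb + Q̇/UA = 28.44 + 76.39/3.842 = 48.3229 °C.
T(t) = T_ss + (T₀ − T_ss)e^(−t/τ); set T = 71.81:
t = −τ ln[(T − T_ss)/(T₀ − T_ss)] = −517.393 · ln(0.467898) = 392.963 s.

393.0 s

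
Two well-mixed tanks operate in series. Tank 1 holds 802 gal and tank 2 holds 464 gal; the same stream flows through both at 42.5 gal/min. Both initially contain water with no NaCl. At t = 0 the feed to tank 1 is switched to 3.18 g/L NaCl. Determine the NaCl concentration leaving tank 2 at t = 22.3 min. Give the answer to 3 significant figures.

Time constants: τᵢ = Vᵢ/Q for each well-mixed tank.
τ₁ = 802/42.5 = 18.871 min; τ₂ = 464/42.5 = 10.918 min.
Solving the cascade with C₁(0)=C₂(0)=0 gives C₂(t) = C_in[1 − (τ₁ e^(−t/τ₁) − τ₂ e^(−t/τ₂))/(τ₁ − τ₂)].
At t = 22.3: e^(−t/τ₁) = 0.30675, e^(−t/τ₂) = 0.12970.
C₂ = 3.18·[1 − (18.871·0.30675 − 10.918·0.12970)/(7.9529)] = 3.18·0.45020 = 1.4316 g/L.

1.43 g/L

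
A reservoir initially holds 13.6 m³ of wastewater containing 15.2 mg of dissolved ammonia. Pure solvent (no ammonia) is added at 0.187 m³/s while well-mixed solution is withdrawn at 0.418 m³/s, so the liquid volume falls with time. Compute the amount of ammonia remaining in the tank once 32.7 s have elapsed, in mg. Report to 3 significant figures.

3.51 mg

Total volume: dV/dt = Q_in − Q_out = -0.23100 m³/s, so V(t) = 13.6 − 0.23100 t and V(32.7) = 6.0463 m³.
Species balance (pure solvent in): dm/dt = −Q_out · m/V(t).
dm/m = −Q_out dt/(V₀ − 0.23100 t); integrating gives ln(m/m₀) = −(Q_out/(Q_in−Q_out)) ln(V/V₀).
m = m₀ (V₀/V)^(Q_out/(Q_in−Q_out)) = 15.2 × (13.6/6.0463)^(-1.8095) = 3.5059 mg.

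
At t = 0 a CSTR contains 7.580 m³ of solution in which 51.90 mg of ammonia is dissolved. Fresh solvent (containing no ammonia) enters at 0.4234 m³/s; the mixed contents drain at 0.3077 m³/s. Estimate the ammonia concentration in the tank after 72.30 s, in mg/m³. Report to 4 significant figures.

Let m(t) be the amount of ammonia. Volume: V(t) = V₀ + (Q_in − Q_out) t = 7.580 + 0.115700 t; V(72.30) = 15.9451 m³.
No ammonia enters, so dm/dt = −Q_out · (m/V).
dm/m = −Q_out dt/(V₀ + 0.115700 t); integrating gives ln(m/m₀) = −(Q_out/(Q_in−Q_out)) ln(V/V₀).
m = m₀ (V₀/V)^(Q_out/(Q_in−Q_out)) = 51.90 × (7.580/15.9451)^(2.65946) = 7.18243 mg.
C = m/V = 7.18243/15.9451 = 0.450447 mg/m³.

0.4504 mg/m³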